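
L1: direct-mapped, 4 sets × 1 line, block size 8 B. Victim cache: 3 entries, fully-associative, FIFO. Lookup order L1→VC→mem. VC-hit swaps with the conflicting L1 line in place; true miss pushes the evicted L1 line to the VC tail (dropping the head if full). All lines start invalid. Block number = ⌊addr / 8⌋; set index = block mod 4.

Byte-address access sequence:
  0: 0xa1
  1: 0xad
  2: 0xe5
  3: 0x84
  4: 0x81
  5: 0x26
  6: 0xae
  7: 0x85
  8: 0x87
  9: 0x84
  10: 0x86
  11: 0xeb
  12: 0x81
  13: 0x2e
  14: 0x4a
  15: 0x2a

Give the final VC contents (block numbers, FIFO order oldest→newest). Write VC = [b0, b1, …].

0: 0xa1 (blk 20, set 0) → MISS  vc=[]
1: 0xad (blk 21, set 1) → MISS  vc=[]
2: 0xe5 (blk 28, set 0) → MISS  vc=[20]
3: 0x84 (blk 16, set 0) → MISS  vc=[20, 28]
4: 0x81 (blk 16, set 0) → L1-HIT  vc=[20, 28]
5: 0x26 (blk 4, set 0) → MISS  vc=[20, 28, 16]
6: 0xae (blk 21, set 1) → L1-HIT  vc=[20, 28, 16]
7: 0x85 (blk 16, set 0) → VC-HIT  vc=[20, 28, 4]
8: 0x87 (blk 16, set 0) → L1-HIT  vc=[20, 28, 4]
9: 0x84 (blk 16, set 0) → L1-HIT  vc=[20, 28, 4]
10: 0x86 (blk 16, set 0) → L1-HIT  vc=[20, 28, 4]
11: 0xeb (blk 29, set 1) → MISS  vc=[28, 4, 21]
12: 0x81 (blk 16, set 0) → L1-HIT  vc=[28, 4, 21]
13: 0x2e (blk 5, set 1) → MISS  vc=[4, 21, 29]
14: 0x4a (blk 9, set 1) → MISS  vc=[21, 29, 5]
15: 0x2a (blk 5, set 1) → VC-HIT  vc=[21, 29, 9]

VC = [21, 29, 9]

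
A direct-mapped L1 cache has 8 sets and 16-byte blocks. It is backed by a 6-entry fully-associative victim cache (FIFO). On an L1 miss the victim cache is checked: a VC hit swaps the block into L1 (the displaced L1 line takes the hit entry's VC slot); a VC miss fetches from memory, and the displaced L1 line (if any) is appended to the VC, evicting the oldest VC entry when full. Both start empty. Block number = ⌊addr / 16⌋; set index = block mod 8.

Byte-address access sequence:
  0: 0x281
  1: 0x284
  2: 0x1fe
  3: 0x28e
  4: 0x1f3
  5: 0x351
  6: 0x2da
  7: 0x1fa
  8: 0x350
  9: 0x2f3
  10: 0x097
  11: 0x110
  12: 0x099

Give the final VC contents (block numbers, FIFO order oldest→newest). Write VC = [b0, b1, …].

VC = [45, 31, 17]

  [0] addr=0x281 blk=40 s=0: MISS | VC []
  [1] addr=0x284 blk=40 s=0: L1-HIT | VC []
  [2] addr=0x1fe blk=31 s=7: MISS | VC []
  [3] addr=0x28e blk=40 s=0: L1-HIT | VC []
  [4] addr=0x1f3 blk=31 s=7: L1-HIT | VC []
  [5] addr=0x351 blk=53 s=5: MISS | VC []
  [6] addr=0x2da blk=45 s=5: MISS | VC [53]
  [7] addr=0x1fa blk=31 s=7: L1-HIT | VC [53]
  [8] addr=0x350 blk=53 s=5: VC-HIT | VC [45]
  [9] addr=0x2f3 blk=47 s=7: MISS | VC [45, 31]
  [10] addr=0x97 blk=9 s=1: MISS | VC [45, 31]
  [11] addr=0x110 blk=17 s=1: MISS | VC [45, 31, 9]
  [12] addr=0x99 blk=9 s=1: VC-HIT | VC [45, 31, 17]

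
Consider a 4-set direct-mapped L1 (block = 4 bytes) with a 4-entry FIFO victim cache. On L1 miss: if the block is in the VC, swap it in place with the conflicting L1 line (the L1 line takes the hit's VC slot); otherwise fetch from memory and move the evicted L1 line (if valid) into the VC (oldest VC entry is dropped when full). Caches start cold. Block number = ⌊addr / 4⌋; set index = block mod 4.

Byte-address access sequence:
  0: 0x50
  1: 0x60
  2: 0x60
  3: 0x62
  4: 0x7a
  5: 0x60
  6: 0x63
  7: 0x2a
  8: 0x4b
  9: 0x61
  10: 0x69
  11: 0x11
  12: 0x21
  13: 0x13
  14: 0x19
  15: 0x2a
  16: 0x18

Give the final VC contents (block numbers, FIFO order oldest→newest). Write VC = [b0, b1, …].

VC = [24, 8, 26, 10]

0: 0x50 (blk 20, set 0) → MISS  vc=[]
1: 0x60 (blk 24, set 0) → MISS  vc=[20]
2: 0x60 (blk 24, set 0) → L1-HIT  vc=[20]
3: 0x62 (blk 24, set 0) → L1-HIT  vc=[20]
4: 0x7a (blk 30, set 2) → MISS  vc=[20]
5: 0x60 (blk 24, set 0) → L1-HIT  vc=[20]
6: 0x63 (blk 24, set 0) → L1-HIT  vc=[20]
7: 0x2a (blk 10, set 2) → MISS  vc=[20, 30]
8: 0x4b (blk 18, set 2) → MISS  vc=[20, 30, 10]
9: 0x61 (blk 24, set 0) → L1-HIT  vc=[20, 30, 10]
10: 0x69 (blk 26, set 2) → MISS  vc=[20, 30, 10, 18]
11: 0x11 (blk 4, set 0) → MISS  vc=[30, 10, 18, 24]
12: 0x21 (blk 8, set 0) → MISS  vc=[10, 18, 24, 4]
13: 0x13 (blk 4, set 0) → VC-HIT  vc=[10, 18, 24, 8]
14: 0x19 (blk 6, set 2) → MISS  vc=[18, 24, 8, 26]
15: 0x2a (blk 10, set 2) → MISS  vc=[24, 8, 26, 6]
16: 0x18 (blk 6, set 2) → VC-HIT  vc=[24, 8, 26, 10]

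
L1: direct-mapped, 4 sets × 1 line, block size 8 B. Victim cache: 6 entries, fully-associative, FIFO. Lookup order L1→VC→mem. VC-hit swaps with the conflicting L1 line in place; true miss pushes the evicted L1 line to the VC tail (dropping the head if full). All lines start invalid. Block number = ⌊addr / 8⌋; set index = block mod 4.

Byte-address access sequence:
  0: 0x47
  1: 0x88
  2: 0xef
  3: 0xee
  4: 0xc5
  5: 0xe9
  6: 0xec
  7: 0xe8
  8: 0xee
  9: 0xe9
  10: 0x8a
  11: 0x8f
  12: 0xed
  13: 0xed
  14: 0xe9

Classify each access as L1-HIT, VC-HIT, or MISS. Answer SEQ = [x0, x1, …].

SEQ = [MISS, MISS, MISS, L1-HIT, MISS, L1-HIT, L1-HIT, L1-HIT, L1-HIT, L1-HIT, VC-HIT, L1-HIT, VC-HIT, L1-HIT, L1-HIT]

0: 0x47 (blk 8, set 0) → MISS  vc=[]
1: 0x88 (blk 17, set 1) → MISS  vc=[]
2: 0xef (blk 29, set 1) → MISS  vc=[17]
3: 0xee (blk 29, set 1) → L1-HIT  vc=[17]
4: 0xc5 (blk 24, set 0) → MISS  vc=[17, 8]
5: 0xe9 (blk 29, set 1) → L1-HIT  vc=[17, 8]
6: 0xec (blk 29, set 1) → L1-HIT  vc=[17, 8]
7: 0xe8 (blk 29, set 1) → L1-HIT  vc=[17, 8]
8: 0xee (blk 29, set 1) → L1-HIT  vc=[17, 8]
9: 0xe9 (blk 29, set 1) → L1-HIT  vc=[17, 8]
10: 0x8a (blk 17, set 1) → VC-HIT  vc=[29, 8]
11: 0x8f (blk 17, set 1) → L1-HIT  vc=[29, 8]
12: 0xed (blk 29, set 1) → VC-HIT  vc=[17, 8]
13: 0xed (blk 29, set 1) → L1-HIT  vc=[17, 8]
14: 0xe9 (blk 29, set 1) → L1-HIT  vc=[17, 8]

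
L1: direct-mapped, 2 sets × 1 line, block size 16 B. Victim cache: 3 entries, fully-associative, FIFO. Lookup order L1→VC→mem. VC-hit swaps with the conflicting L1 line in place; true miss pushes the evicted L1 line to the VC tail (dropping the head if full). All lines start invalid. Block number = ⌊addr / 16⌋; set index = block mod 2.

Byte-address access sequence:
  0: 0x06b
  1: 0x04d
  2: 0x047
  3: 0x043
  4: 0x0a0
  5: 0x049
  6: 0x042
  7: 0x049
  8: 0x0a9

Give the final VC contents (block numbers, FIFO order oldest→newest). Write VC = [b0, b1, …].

VC = [6, 4]

  [0] addr=0x6b blk=6 s=0: MISS | VC []
  [1] addr=0x4d blk=4 s=0: MISS | VC [6]
  [2] addr=0x47 blk=4 s=0: L1-HIT | VC [6]
  [3] addr=0x43 blk=4 s=0: L1-HIT | VC [6]
  [4] addr=0xa0 blk=10 s=0: MISS | VC [6, 4]
  [5] addr=0x49 blk=4 s=0: VC-HIT | VC [6, 10]
  [6] addr=0x42 blk=4 s=0: L1-HIT | VC [6, 10]
  [7] addr=0x49 blk=4 s=0: L1-HIT | VC [6, 10]
  [8] addr=0xa9 blk=10 s=0: VC-HIT | VC [6, 4]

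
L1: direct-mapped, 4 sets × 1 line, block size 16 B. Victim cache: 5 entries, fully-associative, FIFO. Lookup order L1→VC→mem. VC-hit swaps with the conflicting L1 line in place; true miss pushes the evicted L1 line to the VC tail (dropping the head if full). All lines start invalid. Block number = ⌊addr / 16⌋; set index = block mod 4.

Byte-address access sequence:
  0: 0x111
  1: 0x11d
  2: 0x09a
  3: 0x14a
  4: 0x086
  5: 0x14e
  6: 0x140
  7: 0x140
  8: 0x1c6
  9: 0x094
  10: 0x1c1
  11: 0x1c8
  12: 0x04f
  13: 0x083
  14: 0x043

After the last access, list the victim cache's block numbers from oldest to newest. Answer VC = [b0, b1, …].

  [0] addr=0x111 blk=17 s=1: MISS | VC []
  [1] addr=0x11d blk=17 s=1: L1-HIT | VC []
  [2] addr=0x9a blk=9 s=1: MISS | VC [17]
  [3] addr=0x14a blk=20 s=0: MISS | VC [17]
  [4] addr=0x86 blk=8 s=0: MISS | VC [17, 20]
  [5] addr=0x14e blk=20 s=0: VC-HIT | VC [17, 8]
  [6] addr=0x140 blk=20 s=0: L1-HIT | VC [17, 8]
  [7] addr=0x140 blk=20 s=0: L1-HIT | VC [17, 8]
  [8] addr=0x1c6 blk=28 s=0: MISS | VC [17, 8, 20]
  [9] addr=0x94 blk=9 s=1: L1-HIT | VC [17, 8, 20]
  [10] addr=0x1c1 blk=28 s=0: L1-HIT | VC [17, 8, 20]
  [11] addr=0x1c8 blk=28 s=0: L1-HIT | VC [17, 8, 20]
  [12] addr=0x4f blk=4 s=0: MISS | VC [17, 8, 20, 28]
  [13] addr=0x83 blk=8 s=0: VC-HIT | VC [17, 4, 20, 28]
  [14] addr=0x43 blk=4 s=0: VC-HIT | VC [17, 8, 20, 28]

VC = [17, 8, 20, 28]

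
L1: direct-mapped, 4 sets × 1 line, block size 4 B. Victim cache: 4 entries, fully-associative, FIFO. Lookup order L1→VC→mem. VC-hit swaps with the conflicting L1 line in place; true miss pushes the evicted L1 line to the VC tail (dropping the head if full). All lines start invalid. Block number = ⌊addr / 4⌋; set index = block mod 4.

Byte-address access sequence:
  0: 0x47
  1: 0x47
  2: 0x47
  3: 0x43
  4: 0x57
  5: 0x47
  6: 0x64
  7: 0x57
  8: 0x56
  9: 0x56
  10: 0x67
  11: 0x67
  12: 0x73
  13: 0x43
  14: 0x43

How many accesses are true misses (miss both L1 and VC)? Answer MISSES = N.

#0 0x47→b17/s1 MISS; vc=[]
#1 0x47→b17/s1 L1-HIT; vc=[]
#2 0x47→b17/s1 L1-HIT; vc=[]
#3 0x43→b16/s0 MISS; vc=[]
#4 0x57→b21/s1 MISS; vc=[17]
#5 0x47→b17/s1 VC-HIT; vc=[21]
#6 0x64→b25/s1 MISS; vc=[21,17]
#7 0x57→b21/s1 VC-HIT; vc=[25,17]
#8 0x56→b21/s1 L1-HIT; vc=[25,17]
#9 0x56→b21/s1 L1-HIT; vc=[25,17]
#10 0x67→b25/s1 VC-HIT; vc=[21,17]
#11 0x67→b25/s1 L1-HIT; vc=[21,17]
#12 0x73→b28/s0 MISS; vc=[21,17,16]
#13 0x43→b16/s0 VC-HIT; vc=[21,17,28]
#14 0x43→b16/s0 L1-HIT; vc=[21,17,28]

MISSES = 5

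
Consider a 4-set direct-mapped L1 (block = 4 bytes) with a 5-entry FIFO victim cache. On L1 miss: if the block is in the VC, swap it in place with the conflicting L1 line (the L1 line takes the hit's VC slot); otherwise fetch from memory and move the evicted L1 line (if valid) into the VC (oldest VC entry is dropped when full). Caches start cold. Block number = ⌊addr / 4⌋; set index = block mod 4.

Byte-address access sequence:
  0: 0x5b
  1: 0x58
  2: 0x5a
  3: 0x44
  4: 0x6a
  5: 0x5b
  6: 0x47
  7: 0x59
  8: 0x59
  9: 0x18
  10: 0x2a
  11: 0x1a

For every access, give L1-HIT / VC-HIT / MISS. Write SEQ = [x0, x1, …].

  [0] addr=0x5b blk=22 s=2: MISS | VC []
  [1] addr=0x58 blk=22 s=2: L1-HIT | VC []
  [2] addr=0x5a blk=22 s=2: L1-HIT | VC []
  [3] addr=0x44 blk=17 s=1: MISS | VC []
  [4] addr=0x6a blk=26 s=2: MISS | VC [22]
  [5] addr=0x5b blk=22 s=2: VC-HIT | VC [26]
  [6] addr=0x47 blk=17 s=1: L1-HIT | VC [26]
  [7] addr=0x59 blk=22 s=2: L1-HIT | VC [26]
  [8] addr=0x59 blk=22 s=2: L1-HIT | VC [26]
  [9] addr=0x18 blk=6 s=2: MISS | VC [26, 22]
  [10] addr=0x2a blk=10 s=2: MISS | VC [26, 22, 6]
  [11] addr=0x1a blk=6 s=2: VC-HIT | VC [26, 22, 10]

SEQ = [MISS, L1-HIT, L1-HIT, MISS, MISS, VC-HIT, L1-HIT, L1-HIT, L1-HIT, MISS, MISS, VC-HIT]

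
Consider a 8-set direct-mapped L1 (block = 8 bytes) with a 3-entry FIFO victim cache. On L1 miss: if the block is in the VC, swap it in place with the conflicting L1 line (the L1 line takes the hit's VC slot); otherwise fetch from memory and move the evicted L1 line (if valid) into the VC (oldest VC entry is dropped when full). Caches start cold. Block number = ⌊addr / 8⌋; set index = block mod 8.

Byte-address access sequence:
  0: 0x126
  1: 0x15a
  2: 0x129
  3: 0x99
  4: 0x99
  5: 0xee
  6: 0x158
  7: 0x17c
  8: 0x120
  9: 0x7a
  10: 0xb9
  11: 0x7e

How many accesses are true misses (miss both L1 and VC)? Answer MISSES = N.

  [0] addr=0x126 blk=36 s=4: MISS | VC []
  [1] addr=0x15a blk=43 s=3: MISS | VC []
  [2] addr=0x129 blk=37 s=5: MISS | VC []
  [3] addr=0x99 blk=19 s=3: MISS | VC [43]
  [4] addr=0x99 blk=19 s=3: L1-HIT | VC [43]
  [5] addr=0xee blk=29 s=5: MISS | VC [43, 37]
  [6] addr=0x158 blk=43 s=3: VC-HIT | VC [19, 37]
  [7] addr=0x17c blk=47 s=7: MISS | VC [19, 37]
  [8] addr=0x120 blk=36 s=4: L1-HIT | VC [19, 37]
  [9] addr=0x7a blk=15 s=7: MISS | VC [19, 37, 47]
  [10] addr=0xb9 blk=23 s=7: MISS | VC [37, 47, 15]
  [11] addr=0x7e blk=15 s=7: VC-HIT | VC [37, 47, 23]

MISSES = 8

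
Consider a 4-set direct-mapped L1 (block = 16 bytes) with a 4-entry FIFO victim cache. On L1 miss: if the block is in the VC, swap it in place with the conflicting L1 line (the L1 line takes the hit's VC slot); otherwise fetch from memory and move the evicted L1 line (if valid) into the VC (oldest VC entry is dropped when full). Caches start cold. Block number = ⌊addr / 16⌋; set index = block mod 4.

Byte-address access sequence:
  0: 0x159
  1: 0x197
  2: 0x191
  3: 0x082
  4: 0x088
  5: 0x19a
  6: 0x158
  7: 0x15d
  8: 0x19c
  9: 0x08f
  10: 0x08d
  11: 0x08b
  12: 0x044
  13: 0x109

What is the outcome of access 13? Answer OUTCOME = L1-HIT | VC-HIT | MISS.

OUTCOME = MISS

#0 0x159→b21/s1 MISS; vc=[]
#1 0x197→b25/s1 MISS; vc=[21]
#2 0x191→b25/s1 L1-HIT; vc=[21]
#3 0x82→b8/s0 MISS; vc=[21]
#4 0x88→b8/s0 L1-HIT; vc=[21]
#5 0x19a→b25/s1 L1-HIT; vc=[21]
#6 0x158→b21/s1 VC-HIT; vc=[25]
#7 0x15d→b21/s1 L1-HIT; vc=[25]
#8 0x19c→b25/s1 VC-HIT; vc=[21]
#9 0x8f→b8/s0 L1-HIT; vc=[21]
#10 0x8d→b8/s0 L1-HIT; vc=[21]
#11 0x8b→b8/s0 L1-HIT; vc=[21]
#12 0x44→b4/s0 MISS; vc=[21,8]
#13 0x109→b16/s0 MISS; vc=[21,8,4]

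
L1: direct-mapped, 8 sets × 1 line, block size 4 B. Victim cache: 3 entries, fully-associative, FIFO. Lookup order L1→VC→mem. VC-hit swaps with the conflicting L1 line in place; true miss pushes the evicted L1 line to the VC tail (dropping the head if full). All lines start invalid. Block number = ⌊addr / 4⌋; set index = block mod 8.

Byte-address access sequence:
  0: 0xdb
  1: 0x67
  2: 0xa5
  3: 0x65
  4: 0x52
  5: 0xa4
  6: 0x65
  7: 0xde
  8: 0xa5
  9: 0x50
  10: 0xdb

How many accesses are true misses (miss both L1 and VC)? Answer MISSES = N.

#0 0xdb→b54/s6 MISS; vc=[]
#1 0x67→b25/s1 MISS; vc=[]
#2 0xa5→b41/s1 MISS; vc=[25]
#3 0x65→b25/s1 VC-HIT; vc=[41]
#4 0x52→b20/s4 MISS; vc=[41]
#5 0xa4→b41/s1 VC-HIT; vc=[25]
#6 0x65→b25/s1 VC-HIT; vc=[41]
#7 0xde→b55/s7 MISS; vc=[41]
#8 0xa5→b41/s1 VC-HIT; vc=[25]
#9 0x50→b20/s4 L1-HIT; vc=[25]
#10 0xdb→b54/s6 L1-HIT; vc=[25]

MISSES = 5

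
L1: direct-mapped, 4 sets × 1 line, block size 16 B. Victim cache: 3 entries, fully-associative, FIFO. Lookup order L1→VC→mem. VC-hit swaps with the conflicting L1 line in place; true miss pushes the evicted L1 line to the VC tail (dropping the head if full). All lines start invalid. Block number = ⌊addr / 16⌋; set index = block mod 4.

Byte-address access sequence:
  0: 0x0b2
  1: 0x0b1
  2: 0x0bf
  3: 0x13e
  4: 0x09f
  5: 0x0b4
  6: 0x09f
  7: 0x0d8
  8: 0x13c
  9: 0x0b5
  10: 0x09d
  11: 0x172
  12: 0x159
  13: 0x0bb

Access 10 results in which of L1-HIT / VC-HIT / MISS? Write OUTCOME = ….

OUTCOME = VC-HIT

  [0] addr=0xb2 blk=11 s=3: MISS | VC []
  [1] addr=0xb1 blk=11 s=3: L1-HIT | VC []
  [2] addr=0xbf blk=11 s=3: L1-HIT | VC []
  [3] addr=0x13e blk=19 s=3: MISS | VC [11]
  [4] addr=0x9f blk=9 s=1: MISS | VC [11]
  [5] addr=0xb4 blk=11 s=3: VC-HIT | VC [19]
  [6] addr=0x9f blk=9 s=1: L1-HIT | VC [19]
  [7] addr=0xd8 blk=13 s=1: MISS | VC [19, 9]
  [8] addr=0x13c blk=19 s=3: VC-HIT | VC [11, 9]
  [9] addr=0xb5 blk=11 s=3: VC-HIT | VC [19, 9]
  [10] addr=0x9d blk=9 s=1: VC-HIT | VC [19, 13]
  [11] addr=0x172 blk=23 s=3: MISS | VC [19, 13, 11]
  [12] addr=0x159 blk=21 s=1: MISS | VC [13, 11, 9]
  [13] addr=0xbb blk=11 s=3: VC-HIT | VC [13, 23, 9]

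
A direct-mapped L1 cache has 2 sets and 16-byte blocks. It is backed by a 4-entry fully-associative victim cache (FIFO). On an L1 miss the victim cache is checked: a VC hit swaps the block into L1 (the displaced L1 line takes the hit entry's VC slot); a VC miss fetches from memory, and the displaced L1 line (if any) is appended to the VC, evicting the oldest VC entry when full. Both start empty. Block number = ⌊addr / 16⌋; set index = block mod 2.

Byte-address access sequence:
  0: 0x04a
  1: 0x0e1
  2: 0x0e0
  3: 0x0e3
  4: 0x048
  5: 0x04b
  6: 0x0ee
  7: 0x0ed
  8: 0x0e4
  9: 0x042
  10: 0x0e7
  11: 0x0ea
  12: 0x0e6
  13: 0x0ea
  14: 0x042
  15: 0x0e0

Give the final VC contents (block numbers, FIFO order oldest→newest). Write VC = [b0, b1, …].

#0 0x4a→b4/s0 MISS; vc=[]
#1 0xe1→b14/s0 MISS; vc=[4]
#2 0xe0→b14/s0 L1-HIT; vc=[4]
#3 0xe3→b14/s0 L1-HIT; vc=[4]
#4 0x48→b4/s0 VC-HIT; vc=[14]
#5 0x4b→b4/s0 L1-HIT; vc=[14]
#6 0xee→b14/s0 VC-HIT; vc=[4]
#7 0xed→b14/s0 L1-HIT; vc=[4]
#8 0xe4→b14/s0 L1-HIT; vc=[4]
#9 0x42→b4/s0 VC-HIT; vc=[14]
#10 0xe7→b14/s0 VC-HIT; vc=[4]
#11 0xea→b14/s0 L1-HIT; vc=[4]
#12 0xe6→b14/s0 L1-HIT; vc=[4]
#13 0xea→b14/s0 L1-HIT; vc=[4]
#14 0x42→b4/s0 VC-HIT; vc=[14]
#15 0xe0→b14/s0 VC-HIT; vc=[4]

VC = [4]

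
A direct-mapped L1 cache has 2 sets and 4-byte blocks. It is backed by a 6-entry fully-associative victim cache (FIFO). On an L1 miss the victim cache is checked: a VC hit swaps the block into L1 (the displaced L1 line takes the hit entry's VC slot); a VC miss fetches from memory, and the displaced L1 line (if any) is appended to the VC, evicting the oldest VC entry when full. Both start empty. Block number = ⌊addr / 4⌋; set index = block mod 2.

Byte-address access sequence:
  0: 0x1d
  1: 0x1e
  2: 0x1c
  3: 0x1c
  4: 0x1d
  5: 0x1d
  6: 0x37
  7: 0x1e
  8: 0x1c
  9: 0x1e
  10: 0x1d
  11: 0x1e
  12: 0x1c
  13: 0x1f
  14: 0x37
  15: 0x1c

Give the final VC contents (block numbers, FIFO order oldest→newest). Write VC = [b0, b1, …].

VC = [13]

#0 0x1d→b7/s1 MISS; vc=[]
#1 0x1e→b7/s1 L1-HIT; vc=[]
#2 0x1c→b7/s1 L1-HIT; vc=[]
#3 0x1c→b7/s1 L1-HIT; vc=[]
#4 0x1d→b7/s1 L1-HIT; vc=[]
#5 0x1d→b7/s1 L1-HIT; vc=[]
#6 0x37→b13/s1 MISS; vc=[7]
#7 0x1e→b7/s1 VC-HIT; vc=[13]
#8 0x1c→b7/s1 L1-HIT; vc=[13]
#9 0x1e→b7/s1 L1-HIT; vc=[13]
#10 0x1d→b7/s1 L1-HIT; vc=[13]
#11 0x1e→b7/s1 L1-HIT; vc=[13]
#12 0x1c→b7/s1 L1-HIT; vc=[13]
#13 0x1f→b7/s1 L1-HIT; vc=[13]
#14 0x37→b13/s1 VC-HIT; vc=[7]
#15 0x1c→b7/s1 VC-HIT; vc=[13]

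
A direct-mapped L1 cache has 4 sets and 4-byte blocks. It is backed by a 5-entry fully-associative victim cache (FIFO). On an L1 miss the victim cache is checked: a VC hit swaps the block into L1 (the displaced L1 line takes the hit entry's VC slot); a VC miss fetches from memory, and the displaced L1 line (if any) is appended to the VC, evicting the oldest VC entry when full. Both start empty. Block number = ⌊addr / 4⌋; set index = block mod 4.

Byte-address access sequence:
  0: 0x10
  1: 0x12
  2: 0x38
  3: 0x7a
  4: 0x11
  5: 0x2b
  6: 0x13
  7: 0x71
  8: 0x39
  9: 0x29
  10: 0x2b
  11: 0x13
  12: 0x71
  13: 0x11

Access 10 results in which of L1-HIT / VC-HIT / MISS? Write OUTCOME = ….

OUTCOME = L1-HIT

0: 0x10 (blk 4, set 0) → MISS  vc=[]
1: 0x12 (blk 4, set 0) → L1-HIT  vc=[]
2: 0x38 (blk 14, set 2) → MISS  vc=[]
3: 0x7a (blk 30, set 2) → MISS  vc=[14]
4: 0x11 (blk 4, set 0) → L1-HIT  vc=[14]
5: 0x2b (blk 10, set 2) → MISS  vc=[14, 30]
6: 0x13 (blk 4, set 0) → L1-HIT  vc=[14, 30]
7: 0x71 (blk 28, set 0) → MISS  vc=[14, 30, 4]
8: 0x39 (blk 14, set 2) → VC-HIT  vc=[10, 30, 4]
9: 0x29 (blk 10, set 2) → VC-HIT  vc=[14, 30, 4]
10: 0x2b (blk 10, set 2) → L1-HIT  vc=[14, 30, 4]
11: 0x13 (blk 4, set 0) → VC-HIT  vc=[14, 30, 28]
12: 0x71 (blk 28, set 0) → VC-HIT  vc=[14, 30, 4]
13: 0x11 (blk 4, set 0) → VC-HIT  vc=[14, 30, 28]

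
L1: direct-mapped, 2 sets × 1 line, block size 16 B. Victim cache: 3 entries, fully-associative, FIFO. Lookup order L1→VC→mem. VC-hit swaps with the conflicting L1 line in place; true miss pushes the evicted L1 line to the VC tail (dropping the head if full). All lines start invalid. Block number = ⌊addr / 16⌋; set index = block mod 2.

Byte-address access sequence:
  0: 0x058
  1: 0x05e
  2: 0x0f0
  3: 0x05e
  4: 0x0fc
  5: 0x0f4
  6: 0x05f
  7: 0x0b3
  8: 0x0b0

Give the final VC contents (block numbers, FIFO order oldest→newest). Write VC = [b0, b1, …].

0: 0x58 (blk 5, set 1) → MISS  vc=[]
1: 0x5e (blk 5, set 1) → L1-HIT  vc=[]
2: 0xf0 (blk 15, set 1) → MISS  vc=[5]
3: 0x5e (blk 5, set 1) → VC-HIT  vc=[15]
4: 0xfc (blk 15, set 1) → VC-HIT  vc=[5]
5: 0xf4 (blk 15, set 1) → L1-HIT  vc=[5]
6: 0x5f (blk 5, set 1) → VC-HIT  vc=[15]
7: 0xb3 (blk 11, set 1) → MISS  vc=[15, 5]
8: 0xb0 (blk 11, set 1) → L1-HIT  vc=[15, 5]

VC = [15, 5]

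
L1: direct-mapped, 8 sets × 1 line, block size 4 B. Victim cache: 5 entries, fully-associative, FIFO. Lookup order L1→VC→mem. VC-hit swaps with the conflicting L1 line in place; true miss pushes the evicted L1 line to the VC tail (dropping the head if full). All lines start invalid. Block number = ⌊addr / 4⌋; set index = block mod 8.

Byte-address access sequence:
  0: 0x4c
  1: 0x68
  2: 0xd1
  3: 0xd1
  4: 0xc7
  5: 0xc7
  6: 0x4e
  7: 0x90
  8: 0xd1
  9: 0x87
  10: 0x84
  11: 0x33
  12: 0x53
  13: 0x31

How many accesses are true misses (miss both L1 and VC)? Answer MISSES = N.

0: 0x4c (blk 19, set 3) → MISS  vc=[]
1: 0x68 (blk 26, set 2) → MISS  vc=[]
2: 0xd1 (blk 52, set 4) → MISS  vc=[]
3: 0xd1 (blk 52, set 4) → L1-HIT  vc=[]
4: 0xc7 (blk 49, set 1) → MISS  vc=[]
5: 0xc7 (blk 49, set 1) → L1-HIT  vc=[]
6: 0x4e (blk 19, set 3) → L1-HIT  vc=[]
7: 0x90 (blk 36, set 4) → MISS  vc=[52]
8: 0xd1 (blk 52, set 4) → VC-HIT  vc=[36]
9: 0x87 (blk 33, set 1) → MISS  vc=[36, 49]
10: 0x84 (blk 33, set 1) → L1-HIT  vc=[36, 49]
11: 0x33 (blk 12, set 4) → MISS  vc=[36, 49, 52]
12: 0x53 (blk 20, set 4) → MISS  vc=[36, 49, 52, 12]
13: 0x31 (blk 12, set 4) → VC-HIT  vc=[36, 49, 52, 20]

MISSES = 8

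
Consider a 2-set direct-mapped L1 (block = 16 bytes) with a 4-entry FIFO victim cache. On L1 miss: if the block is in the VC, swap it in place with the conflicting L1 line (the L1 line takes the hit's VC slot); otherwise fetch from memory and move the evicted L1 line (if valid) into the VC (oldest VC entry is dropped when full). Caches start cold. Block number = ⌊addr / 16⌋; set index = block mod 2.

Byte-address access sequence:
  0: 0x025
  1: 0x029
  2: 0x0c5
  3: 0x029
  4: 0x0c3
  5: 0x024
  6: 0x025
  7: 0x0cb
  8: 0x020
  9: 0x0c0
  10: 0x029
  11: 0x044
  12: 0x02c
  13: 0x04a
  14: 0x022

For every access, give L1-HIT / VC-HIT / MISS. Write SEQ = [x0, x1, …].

0: 0x25 (blk 2, set 0) → MISS  vc=[]
1: 0x29 (blk 2, set 0) → L1-HIT  vc=[]
2: 0xc5 (blk 12, set 0) → MISS  vc=[2]
3: 0x29 (blk 2, set 0) → VC-HIT  vc=[12]
4: 0xc3 (blk 12, set 0) → VC-HIT  vc=[2]
5: 0x24 (blk 2, set 0) → VC-HIT  vc=[12]
6: 0x25 (blk 2, set 0) → L1-HIT  vc=[12]
7: 0xcb (blk 12, set 0) → VC-HIT  vc=[2]
8: 0x20 (blk 2, set 0) → VC-HIT  vc=[12]
9: 0xc0 (blk 12, set 0) → VC-HIT  vc=[2]
10: 0x29 (blk 2, set 0) → VC-HIT  vc=[12]
11: 0x44 (blk 4, set 0) → MISS  vc=[12, 2]
12: 0x2c (blk 2, set 0) → VC-HIT  vc=[12, 4]
13: 0x4a (blk 4, set 0) → VC-HIT  vc=[12, 2]
14: 0x22 (blk 2, set 0) → VC-HIT  vc=[12, 4]

SEQ = [MISS, L1-HIT, MISS, VC-HIT, VC-HIT, VC-HIT, L1-HIT, VC-HIT, VC-HIT, VC-HIT, VC-HIT, MISS, VC-HIT, VC-HIT, VC-HIT]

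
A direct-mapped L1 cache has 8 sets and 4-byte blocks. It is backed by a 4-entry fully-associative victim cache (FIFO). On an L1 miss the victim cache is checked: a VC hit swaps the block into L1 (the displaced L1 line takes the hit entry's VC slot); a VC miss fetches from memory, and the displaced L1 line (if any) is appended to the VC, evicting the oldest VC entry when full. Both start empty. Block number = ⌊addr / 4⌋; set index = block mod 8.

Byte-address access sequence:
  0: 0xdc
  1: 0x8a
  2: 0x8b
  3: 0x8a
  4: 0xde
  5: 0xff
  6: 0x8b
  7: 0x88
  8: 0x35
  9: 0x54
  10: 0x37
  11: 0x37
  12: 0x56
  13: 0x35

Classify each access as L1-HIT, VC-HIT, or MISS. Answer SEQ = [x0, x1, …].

#0 0xdc→b55/s7 MISS; vc=[]
#1 0x8a→b34/s2 MISS; vc=[]
#2 0x8b→b34/s2 L1-HIT; vc=[]
#3 0x8a→b34/s2 L1-HIT; vc=[]
#4 0xde→b55/s7 L1-HIT; vc=[]
#5 0xff→b63/s7 MISS; vc=[55]
#6 0x8b→b34/s2 L1-HIT; vc=[55]
#7 0x88→b34/s2 L1-HIT; vc=[55]
#8 0x35→b13/s5 MISS; vc=[55]
#9 0x54→b21/s5 MISS; vc=[55,13]
#10 0x37→b13/s5 VC-HIT; vc=[55,21]
#11 0x37→b13/s5 L1-HIT; vc=[55,21]
#12 0x56→b21/s5 VC-HIT; vc=[55,13]
#13 0x35→b13/s5 VC-HIT; vc=[55,21]

SEQ = [MISS, MISS, L1-HIT, L1-HIT, L1-HIT, MISS, L1-HIT, L1-HIT, MISS, MISS, VC-HIT, L1-HIT, VC-HIT, VC-HIT]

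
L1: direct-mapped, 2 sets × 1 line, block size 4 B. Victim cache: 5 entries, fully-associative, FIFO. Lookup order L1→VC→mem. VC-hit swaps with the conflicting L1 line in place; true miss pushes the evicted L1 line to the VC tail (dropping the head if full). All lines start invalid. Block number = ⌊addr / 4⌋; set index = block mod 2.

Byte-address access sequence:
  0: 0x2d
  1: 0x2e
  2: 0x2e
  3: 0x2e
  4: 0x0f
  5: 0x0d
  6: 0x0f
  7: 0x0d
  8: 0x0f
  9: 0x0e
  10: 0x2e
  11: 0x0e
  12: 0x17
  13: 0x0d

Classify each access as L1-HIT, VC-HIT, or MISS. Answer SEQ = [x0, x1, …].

  [0] addr=0x2d blk=11 s=1: MISS | VC []
  [1] addr=0x2e blk=11 s=1: L1-HIT | VC []
  [2] addr=0x2e blk=11 s=1: L1-HIT | VC []
  [3] addr=0x2e blk=11 s=1: L1-HIT | VC []
  [4] addr=0xf blk=3 s=1: MISS | VC [11]
  [5] addr=0xd blk=3 s=1: L1-HIT | VC [11]
  [6] addr=0xf blk=3 s=1: L1-HIT | VC [11]
  [7] addr=0xd blk=3 s=1: L1-HIT | VC [11]
  [8] addr=0xf blk=3 s=1: L1-HIT | VC [11]
  [9] addr=0xe blk=3 s=1: L1-HIT | VC [11]
  [10] addr=0x2e blk=11 s=1: VC-HIT | VC [3]
  [11] addr=0xe blk=3 s=1: VC-HIT | VC [11]
  [12] addr=0x17 blk=5 s=1: MISS | VC [11, 3]
  [13] addr=0xd blk=3 s=1: VC-HIT | VC [11, 5]

SEQ = [MISS, L1-HIT, L1-HIT, L1-HIT, MISS, L1-HIT, L1-HIT, L1-HIT, L1-HIT, L1-HIT, VC-HIT, VC-HIT, MISS, VC-HIT]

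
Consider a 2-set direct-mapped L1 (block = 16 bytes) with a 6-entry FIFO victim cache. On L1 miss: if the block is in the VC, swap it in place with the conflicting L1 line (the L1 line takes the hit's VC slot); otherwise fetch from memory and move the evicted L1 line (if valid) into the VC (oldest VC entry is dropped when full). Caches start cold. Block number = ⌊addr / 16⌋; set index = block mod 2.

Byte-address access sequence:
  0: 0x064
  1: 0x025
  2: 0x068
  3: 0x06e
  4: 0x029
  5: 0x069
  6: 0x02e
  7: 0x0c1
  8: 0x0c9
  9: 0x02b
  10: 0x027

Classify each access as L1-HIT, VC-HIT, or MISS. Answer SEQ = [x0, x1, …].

#0 0x64→b6/s0 MISS; vc=[]
#1 0x25→b2/s0 MISS; vc=[6]
#2 0x68→b6/s0 VC-HIT; vc=[2]
#3 0x6e→b6/s0 L1-HIT; vc=[2]
#4 0x29→b2/s0 VC-HIT; vc=[6]
#5 0x69→b6/s0 VC-HIT; vc=[2]
#6 0x2e→b2/s0 VC-HIT; vc=[6]
#7 0xc1→b12/s0 MISS; vc=[6,2]
#8 0xc9→b12/s0 L1-HIT; vc=[6,2]
#9 0x2b→b2/s0 VC-HIT; vc=[6,12]
#10 0x27→b2/s0 L1-HIT; vc=[6,12]

SEQ = [MISS, MISS, VC-HIT, L1-HIT, VC-HIT, VC-HIT, VC-HIT, MISS, L1-HIT, VC-HIT, L1-HIT]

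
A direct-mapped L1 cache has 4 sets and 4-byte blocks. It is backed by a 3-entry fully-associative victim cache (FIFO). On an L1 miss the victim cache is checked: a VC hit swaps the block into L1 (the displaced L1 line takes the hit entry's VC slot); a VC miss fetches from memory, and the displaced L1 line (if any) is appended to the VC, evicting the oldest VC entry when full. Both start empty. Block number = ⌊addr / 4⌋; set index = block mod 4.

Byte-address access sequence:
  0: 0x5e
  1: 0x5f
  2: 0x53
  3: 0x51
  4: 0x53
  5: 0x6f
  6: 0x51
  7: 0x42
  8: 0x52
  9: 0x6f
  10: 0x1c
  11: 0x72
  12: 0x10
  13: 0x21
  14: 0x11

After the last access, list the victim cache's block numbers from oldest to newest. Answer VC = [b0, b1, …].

#0 0x5e→b23/s3 MISS; vc=[]
#1 0x5f→b23/s3 L1-HIT; vc=[]
#2 0x53→b20/s0 MISS; vc=[]
#3 0x51→b20/s0 L1-HIT; vc=[]
#4 0x53→b20/s0 L1-HIT; vc=[]
#5 0x6f→b27/s3 MISS; vc=[23]
#6 0x51→b20/s0 L1-HIT; vc=[23]
#7 0x42→b16/s0 MISS; vc=[23,20]
#8 0x52→b20/s0 VC-HIT; vc=[23,16]
#9 0x6f→b27/s3 L1-HIT; vc=[23,16]
#10 0x1c→b7/s3 MISS; vc=[23,16,27]
#11 0x72→b28/s0 MISS; vc=[16,27,20]
#12 0x10→b4/s0 MISS; vc=[27,20,28]
#13 0x21→b8/s0 MISS; vc=[20,28,4]
#14 0x11→b4/s0 VC-HIT; vc=[20,28,8]

VC = [20, 28, 8]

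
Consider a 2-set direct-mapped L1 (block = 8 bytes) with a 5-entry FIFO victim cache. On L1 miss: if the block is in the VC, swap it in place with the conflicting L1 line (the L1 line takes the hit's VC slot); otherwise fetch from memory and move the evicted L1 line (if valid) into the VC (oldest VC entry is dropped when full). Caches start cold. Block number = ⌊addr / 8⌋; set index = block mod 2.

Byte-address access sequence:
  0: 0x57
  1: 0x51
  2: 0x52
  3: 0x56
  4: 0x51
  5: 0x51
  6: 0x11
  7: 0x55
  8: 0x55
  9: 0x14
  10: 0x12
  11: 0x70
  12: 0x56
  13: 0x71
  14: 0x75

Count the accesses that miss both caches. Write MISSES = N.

0: 0x57 (blk 10, set 0) → MISS  vc=[]
1: 0x51 (blk 10, set 0) → L1-HIT  vc=[]
2: 0x52 (blk 10, set 0) → L1-HIT  vc=[]
3: 0x56 (blk 10, set 0) → L1-HIT  vc=[]
4: 0x51 (blk 10, set 0) → L1-HIT  vc=[]
5: 0x51 (blk 10, set 0) → L1-HIT  vc=[]
6: 0x11 (blk 2, set 0) → MISS  vc=[10]
7: 0x55 (blk 10, set 0) → VC-HIT  vc=[2]
8: 0x55 (blk 10, set 0) → L1-HIT  vc=[2]
9: 0x14 (blk 2, set 0) → VC-HIT  vc=[10]
10: 0x12 (blk 2, set 0) → L1-HIT  vc=[10]
11: 0x70 (blk 14, set 0) → MISS  vc=[10, 2]
12: 0x56 (blk 10, set 0) → VC-HIT  vc=[14, 2]
13: 0x71 (blk 14, set 0) → VC-HIT  vc=[10, 2]
14: 0x75 (blk 14, set 0) → L1-HIT  vc=[10, 2]

MISSES = 3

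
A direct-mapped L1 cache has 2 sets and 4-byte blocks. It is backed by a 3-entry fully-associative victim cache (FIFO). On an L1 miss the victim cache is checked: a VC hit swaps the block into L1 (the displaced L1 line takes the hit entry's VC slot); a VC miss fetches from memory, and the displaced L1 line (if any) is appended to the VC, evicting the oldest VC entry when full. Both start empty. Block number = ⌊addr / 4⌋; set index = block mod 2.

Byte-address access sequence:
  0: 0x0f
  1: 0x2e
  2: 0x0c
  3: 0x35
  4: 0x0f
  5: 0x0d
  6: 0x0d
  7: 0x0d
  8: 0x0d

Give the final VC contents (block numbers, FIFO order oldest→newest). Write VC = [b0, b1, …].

#0 0xf→b3/s1 MISS; vc=[]
#1 0x2e→b11/s1 MISS; vc=[3]
#2 0xc→b3/s1 VC-HIT; vc=[11]
#3 0x35→b13/s1 MISS; vc=[11,3]
#4 0xf→b3/s1 VC-HIT; vc=[11,13]
#5 0xd→b3/s1 L1-HIT; vc=[11,13]
#6 0xd→b3/s1 L1-HIT; vc=[11,13]
#7 0xd→b3/s1 L1-HIT; vc=[11,13]
#8 0xd→b3/s1 L1-HIT; vc=[11,13]

VC = [11, 13]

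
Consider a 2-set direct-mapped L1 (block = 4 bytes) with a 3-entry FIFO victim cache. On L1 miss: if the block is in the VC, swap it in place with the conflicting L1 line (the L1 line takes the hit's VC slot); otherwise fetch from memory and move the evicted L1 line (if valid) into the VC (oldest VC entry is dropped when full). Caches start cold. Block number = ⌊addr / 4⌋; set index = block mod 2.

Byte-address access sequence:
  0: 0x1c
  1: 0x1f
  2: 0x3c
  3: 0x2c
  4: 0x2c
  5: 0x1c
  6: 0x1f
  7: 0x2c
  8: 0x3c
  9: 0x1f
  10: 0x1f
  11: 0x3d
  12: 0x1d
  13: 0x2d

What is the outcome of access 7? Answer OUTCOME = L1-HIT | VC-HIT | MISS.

0: 0x1c (blk 7, set 1) → MISS  vc=[]
1: 0x1f (blk 7, set 1) → L1-HIT  vc=[]
2: 0x3c (blk 15, set 1) → MISS  vc=[7]
3: 0x2c (blk 11, set 1) → MISS  vc=[7, 15]
4: 0x2c (blk 11, set 1) → L1-HIT  vc=[7, 15]
5: 0x1c (blk 7, set 1) → VC-HIT  vc=[11, 15]
6: 0x1f (blk 7, set 1) → L1-HIT  vc=[11, 15]
7: 0x2c (blk 11, set 1) → VC-HIT  vc=[7, 15]
8: 0x3c (blk 15, set 1) → VC-HIT  vc=[7, 11]
9: 0x1f (blk 7, set 1) → VC-HIT  vc=[15, 11]
10: 0x1f (blk 7, set 1) → L1-HIT  vc=[15, 11]
11: 0x3d (blk 15, set 1) → VC-HIT  vc=[7, 11]
12: 0x1d (blk 7, set 1) → VC-HIT  vc=[15, 11]
13: 0x2d (blk 11, set 1) → VC-HIT  vc=[15, 7]

OUTCOME = VC-HIT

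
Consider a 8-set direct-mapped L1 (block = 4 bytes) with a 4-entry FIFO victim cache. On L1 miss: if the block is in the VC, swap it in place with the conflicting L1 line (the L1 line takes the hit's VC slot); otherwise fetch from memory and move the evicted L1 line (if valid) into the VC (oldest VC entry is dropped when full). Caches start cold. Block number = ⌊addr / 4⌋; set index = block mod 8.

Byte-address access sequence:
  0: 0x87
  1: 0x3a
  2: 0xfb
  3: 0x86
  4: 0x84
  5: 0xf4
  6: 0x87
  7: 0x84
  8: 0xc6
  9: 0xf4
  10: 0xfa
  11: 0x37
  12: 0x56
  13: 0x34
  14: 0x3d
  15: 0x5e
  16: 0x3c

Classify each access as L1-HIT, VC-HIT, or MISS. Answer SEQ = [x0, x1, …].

SEQ = [MISS, MISS, MISS, L1-HIT, L1-HIT, MISS, L1-HIT, L1-HIT, MISS, L1-HIT, L1-HIT, MISS, MISS, VC-HIT, MISS, MISS, VC-HIT]

#0 0x87→b33/s1 MISS; vc=[]
#1 0x3a→b14/s6 MISS; vc=[]
#2 0xfb→b62/s6 MISS; vc=[14]
#3 0x86→b33/s1 L1-HIT; vc=[14]
#4 0x84→b33/s1 L1-HIT; vc=[14]
#5 0xf4→b61/s5 MISS; vc=[14]
#6 0x87→b33/s1 L1-HIT; vc=[14]
#7 0x84→b33/s1 L1-HIT; vc=[14]
#8 0xc6→b49/s1 MISS; vc=[14,33]
#9 0xf4→b61/s5 L1-HIT; vc=[14,33]
#10 0xfa→b62/s6 L1-HIT; vc=[14,33]
#11 0x37→b13/s5 MISS; vc=[14,33,61]
#12 0x56→b21/s5 MISS; vc=[14,33,61,13]
#13 0x34→b13/s5 VC-HIT; vc=[14,33,61,21]
#14 0x3d→b15/s7 MISS; vc=[14,33,61,21]
#15 0x5e→b23/s7 MISS; vc=[33,61,21,15]
#16 0x3c→b15/s7 VC-HIT; vc=[33,61,21,23]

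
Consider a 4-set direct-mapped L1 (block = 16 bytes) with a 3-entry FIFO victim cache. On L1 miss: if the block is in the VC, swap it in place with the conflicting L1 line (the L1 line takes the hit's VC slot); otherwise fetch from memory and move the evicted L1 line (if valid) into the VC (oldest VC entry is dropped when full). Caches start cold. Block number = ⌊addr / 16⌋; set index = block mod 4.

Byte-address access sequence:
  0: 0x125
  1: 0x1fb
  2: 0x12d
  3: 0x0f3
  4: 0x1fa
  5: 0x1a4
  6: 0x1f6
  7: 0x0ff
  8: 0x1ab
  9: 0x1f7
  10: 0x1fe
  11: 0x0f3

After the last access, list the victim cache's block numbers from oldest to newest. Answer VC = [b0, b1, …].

VC = [31, 18]

  [0] addr=0x125 blk=18 s=2: MISS | VC []
  [1] addr=0x1fb blk=31 s=3: MISS | VC []
  [2] addr=0x12d blk=18 s=2: L1-HIT | VC []
  [3] addr=0xf3 blk=15 s=3: MISS | VC [31]
  [4] addr=0x1fa blk=31 s=3: VC-HIT | VC [15]
  [5] addr=0x1a4 blk=26 s=2: MISS | VC [15, 18]
  [6] addr=0x1f6 blk=31 s=3: L1-HIT | VC [15, 18]
  [7] addr=0xff blk=15 s=3: VC-HIT | VC [31, 18]
  [8] addr=0x1ab blk=26 s=2: L1-HIT | VC [31, 18]
  [9] addr=0x1f7 blk=31 s=3: VC-HIT | VC [15, 18]
  [10] addr=0x1fe blk=31 s=3: L1-HIT | VC [15, 18]
  [11] addr=0xf3 blk=15 s=3: VC-HIT | VC [31, 18]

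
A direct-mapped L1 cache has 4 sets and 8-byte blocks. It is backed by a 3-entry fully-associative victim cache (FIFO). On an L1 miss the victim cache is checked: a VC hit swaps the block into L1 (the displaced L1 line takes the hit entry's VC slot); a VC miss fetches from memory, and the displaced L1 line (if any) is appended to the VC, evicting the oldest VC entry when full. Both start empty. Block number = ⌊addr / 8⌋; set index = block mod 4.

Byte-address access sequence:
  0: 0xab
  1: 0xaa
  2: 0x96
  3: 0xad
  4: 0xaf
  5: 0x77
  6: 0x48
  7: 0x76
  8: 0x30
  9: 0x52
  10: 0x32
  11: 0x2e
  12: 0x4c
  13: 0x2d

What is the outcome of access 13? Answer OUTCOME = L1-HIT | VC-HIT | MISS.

OUTCOME = VC-HIT

  [0] addr=0xab blk=21 s=1: MISS | VC []
  [1] addr=0xaa blk=21 s=1: L1-HIT | VC []
  [2] addr=0x96 blk=18 s=2: MISS | VC []
  [3] addr=0xad blk=21 s=1: L1-HIT | VC []
  [4] addr=0xaf blk=21 s=1: L1-HIT | VC []
  [5] addr=0x77 blk=14 s=2: MISS | VC [18]
  [6] addr=0x48 blk=9 s=1: MISS | VC [18, 21]
  [7] addr=0x76 blk=14 s=2: L1-HIT | VC [18, 21]
  [8] addr=0x30 blk=6 s=2: MISS | VC [18, 21, 14]
  [9] addr=0x52 blk=10 s=2: MISS | VC [21, 14, 6]
  [10] addr=0x32 blk=6 s=2: VC-HIT | VC [21, 14, 10]
  [11] addr=0x2e blk=5 s=1: MISS | VC [14, 10, 9]
  [12] addr=0x4c blk=9 s=1: VC-HIT | VC [14, 10, 5]
  [13] addr=0x2d blk=5 s=1: VC-HIT | VC [14, 10, 9]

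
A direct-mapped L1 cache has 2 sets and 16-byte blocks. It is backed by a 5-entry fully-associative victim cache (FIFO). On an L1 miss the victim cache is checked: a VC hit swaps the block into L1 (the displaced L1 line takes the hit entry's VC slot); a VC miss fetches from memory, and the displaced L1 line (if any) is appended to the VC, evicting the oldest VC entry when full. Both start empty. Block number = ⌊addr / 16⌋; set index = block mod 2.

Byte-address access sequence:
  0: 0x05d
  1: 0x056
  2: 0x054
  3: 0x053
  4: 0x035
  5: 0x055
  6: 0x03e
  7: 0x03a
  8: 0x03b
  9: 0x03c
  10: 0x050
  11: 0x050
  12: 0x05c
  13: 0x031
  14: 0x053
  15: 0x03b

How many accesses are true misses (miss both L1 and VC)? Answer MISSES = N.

0: 0x5d (blk 5, set 1) → MISS  vc=[]
1: 0x56 (blk 5, set 1) → L1-HIT  vc=[]
2: 0x54 (blk 5, set 1) → L1-HIT  vc=[]
3: 0x53 (blk 5, set 1) → L1-HIT  vc=[]
4: 0x35 (blk 3, set 1) → MISS  vc=[5]
5: 0x55 (blk 5, set 1) → VC-HIT  vc=[3]
6: 0x3e (blk 3, set 1) → VC-HIT  vc=[5]
7: 0x3a (blk 3, set 1) → L1-HIT  vc=[5]
8: 0x3b (blk 3, set 1) → L1-HIT  vc=[5]
9: 0x3c (blk 3, set 1) → L1-HIT  vc=[5]
10: 0x50 (blk 5, set 1) → VC-HIT  vc=[3]
11: 0x50 (blk 5, set 1) → L1-HIT  vc=[3]
12: 0x5c (blk 5, set 1) → L1-HIT  vc=[3]
13: 0x31 (blk 3, set 1) → VC-HIT  vc=[5]
14: 0x53 (blk 5, set 1) → VC-HIT  vc=[3]
15: 0x3b (blk 3, set 1) → VC-HIT  vc=[5]

MISSES = 2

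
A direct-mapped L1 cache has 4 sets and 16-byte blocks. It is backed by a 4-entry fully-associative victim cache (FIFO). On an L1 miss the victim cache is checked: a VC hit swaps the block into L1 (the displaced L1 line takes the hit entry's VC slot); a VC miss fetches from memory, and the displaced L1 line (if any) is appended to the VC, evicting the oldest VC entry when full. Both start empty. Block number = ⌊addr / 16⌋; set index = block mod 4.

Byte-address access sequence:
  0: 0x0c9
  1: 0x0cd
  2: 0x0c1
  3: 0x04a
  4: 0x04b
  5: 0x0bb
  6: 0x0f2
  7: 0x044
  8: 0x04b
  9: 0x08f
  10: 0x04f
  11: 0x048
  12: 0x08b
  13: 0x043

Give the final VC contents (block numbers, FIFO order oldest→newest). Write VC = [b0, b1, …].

#0 0xc9→b12/s0 MISS; vc=[]
#1 0xcd→b12/s0 L1-HIT; vc=[]
#2 0xc1→b12/s0 L1-HIT; vc=[]
#3 0x4a→b4/s0 MISS; vc=[12]
#4 0x4b→b4/s0 L1-HIT; vc=[12]
#5 0xbb→b11/s3 MISS; vc=[12]
#6 0xf2→b15/s3 MISS; vc=[12,11]
#7 0x44→b4/s0 L1-HIT; vc=[12,11]
#8 0x4b→b4/s0 L1-HIT; vc=[12,11]
#9 0x8f→b8/s0 MISS; vc=[12,11,4]
#10 0x4f→b4/s0 VC-HIT; vc=[12,11,8]
#11 0x48→b4/s0 L1-HIT; vc=[12,11,8]
#12 0x8b→b8/s0 VC-HIT; vc=[12,11,4]
#13 0x43→b4/s0 VC-HIT; vc=[12,11,8]

VC = [12, 11, 8]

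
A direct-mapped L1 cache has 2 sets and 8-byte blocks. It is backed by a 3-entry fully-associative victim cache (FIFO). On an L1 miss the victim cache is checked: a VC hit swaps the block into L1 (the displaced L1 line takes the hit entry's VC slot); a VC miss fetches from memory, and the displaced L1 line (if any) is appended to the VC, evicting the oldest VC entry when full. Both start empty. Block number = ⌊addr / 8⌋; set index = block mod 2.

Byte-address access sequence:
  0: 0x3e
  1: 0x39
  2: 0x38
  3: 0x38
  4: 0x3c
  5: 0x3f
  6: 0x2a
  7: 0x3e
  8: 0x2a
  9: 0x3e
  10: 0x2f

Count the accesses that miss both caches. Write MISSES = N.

0: 0x3e (blk 7, set 1) → MISS  vc=[]
1: 0x39 (blk 7, set 1) → L1-HIT  vc=[]
2: 0x38 (blk 7, set 1) → L1-HIT  vc=[]
3: 0x38 (blk 7, set 1) → L1-HIT  vc=[]
4: 0x3c (blk 7, set 1) → L1-HIT  vc=[]
5: 0x3f (blk 7, set 1) → L1-HIT  vc=[]
6: 0x2a (blk 5, set 1) → MISS  vc=[7]
7: 0x3e (blk 7, set 1) → VC-HIT  vc=[5]
8: 0x2a (blk 5, set 1) → VC-HIT  vc=[7]
9: 0x3e (blk 7, set 1) → VC-HIT  vc=[5]
10: 0x2f (blk 5, set 1) → VC-HIT  vc=[7]

MISSES = 2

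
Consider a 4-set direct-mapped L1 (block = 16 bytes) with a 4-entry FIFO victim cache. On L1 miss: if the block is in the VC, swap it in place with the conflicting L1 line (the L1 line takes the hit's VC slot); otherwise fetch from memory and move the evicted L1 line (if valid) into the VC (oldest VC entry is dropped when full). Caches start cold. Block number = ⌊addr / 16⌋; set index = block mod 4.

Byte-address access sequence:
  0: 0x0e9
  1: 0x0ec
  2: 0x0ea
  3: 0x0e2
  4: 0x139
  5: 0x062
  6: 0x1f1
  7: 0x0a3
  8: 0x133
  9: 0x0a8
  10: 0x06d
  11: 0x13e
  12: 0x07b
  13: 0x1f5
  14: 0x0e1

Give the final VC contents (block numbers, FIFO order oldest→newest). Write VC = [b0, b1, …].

#0 0xe9→b14/s2 MISS; vc=[]
#1 0xec→b14/s2 L1-HIT; vc=[]
#2 0xea→b14/s2 L1-HIT; vc=[]
#3 0xe2→b14/s2 L1-HIT; vc=[]
#4 0x139→b19/s3 MISS; vc=[]
#5 0x62→b6/s2 MISS; vc=[14]
#6 0x1f1→b31/s3 MISS; vc=[14,19]
#7 0xa3→b10/s2 MISS; vc=[14,19,6]
#8 0x133→b19/s3 VC-HIT; vc=[14,31,6]
#9 0xa8→b10/s2 L1-HIT; vc=[14,31,6]
#10 0x6d→b6/s2 VC-HIT; vc=[14,31,10]
#11 0x13e→b19/s3 L1-HIT; vc=[14,31,10]
#12 0x7b→b7/s3 MISS; vc=[14,31,10,19]
#13 0x1f5→b31/s3 VC-HIT; vc=[14,7,10,19]
#14 0xe1→b14/s2 VC-HIT; vc=[6,7,10,19]

VC = [6, 7, 10, 19]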